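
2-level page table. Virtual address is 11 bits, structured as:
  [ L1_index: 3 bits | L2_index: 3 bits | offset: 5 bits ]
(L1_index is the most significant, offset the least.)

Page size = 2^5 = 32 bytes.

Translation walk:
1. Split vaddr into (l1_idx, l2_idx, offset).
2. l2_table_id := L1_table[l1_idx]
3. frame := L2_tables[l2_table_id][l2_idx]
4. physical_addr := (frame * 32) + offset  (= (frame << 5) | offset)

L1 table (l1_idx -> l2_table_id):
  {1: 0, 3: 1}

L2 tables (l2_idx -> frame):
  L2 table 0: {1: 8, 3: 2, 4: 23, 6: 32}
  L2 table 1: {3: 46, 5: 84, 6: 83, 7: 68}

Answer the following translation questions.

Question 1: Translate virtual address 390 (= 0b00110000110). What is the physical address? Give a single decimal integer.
vaddr = 390 = 0b00110000110
Split: l1_idx=1, l2_idx=4, offset=6
L1[1] = 0
L2[0][4] = 23
paddr = 23 * 32 + 6 = 742

Answer: 742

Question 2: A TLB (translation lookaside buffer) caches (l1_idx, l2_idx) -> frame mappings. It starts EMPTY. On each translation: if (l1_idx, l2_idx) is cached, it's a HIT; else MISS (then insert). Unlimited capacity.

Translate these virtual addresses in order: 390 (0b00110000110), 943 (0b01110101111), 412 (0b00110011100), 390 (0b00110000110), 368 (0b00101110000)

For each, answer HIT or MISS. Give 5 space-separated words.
vaddr=390: (1,4) not in TLB -> MISS, insert
vaddr=943: (3,5) not in TLB -> MISS, insert
vaddr=412: (1,4) in TLB -> HIT
vaddr=390: (1,4) in TLB -> HIT
vaddr=368: (1,3) not in TLB -> MISS, insert

Answer: MISS MISS HIT HIT MISS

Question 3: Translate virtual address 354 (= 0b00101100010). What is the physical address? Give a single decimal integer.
Answer: 66

Derivation:
vaddr = 354 = 0b00101100010
Split: l1_idx=1, l2_idx=3, offset=2
L1[1] = 0
L2[0][3] = 2
paddr = 2 * 32 + 2 = 66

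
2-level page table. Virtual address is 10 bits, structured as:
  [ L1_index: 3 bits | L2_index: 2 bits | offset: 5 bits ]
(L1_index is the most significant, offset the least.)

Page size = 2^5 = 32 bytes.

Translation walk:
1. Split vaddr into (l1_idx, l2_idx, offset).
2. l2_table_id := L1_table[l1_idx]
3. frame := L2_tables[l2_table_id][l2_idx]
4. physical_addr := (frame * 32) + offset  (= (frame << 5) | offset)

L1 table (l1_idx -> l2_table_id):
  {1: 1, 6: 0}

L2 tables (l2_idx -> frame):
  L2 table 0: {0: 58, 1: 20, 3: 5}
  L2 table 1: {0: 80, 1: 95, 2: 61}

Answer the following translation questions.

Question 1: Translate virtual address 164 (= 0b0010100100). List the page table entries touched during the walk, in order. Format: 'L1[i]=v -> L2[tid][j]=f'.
Answer: L1[1]=1 -> L2[1][1]=95

Derivation:
vaddr = 164 = 0b0010100100
Split: l1_idx=1, l2_idx=1, offset=4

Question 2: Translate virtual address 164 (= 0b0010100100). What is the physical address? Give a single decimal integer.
vaddr = 164 = 0b0010100100
Split: l1_idx=1, l2_idx=1, offset=4
L1[1] = 1
L2[1][1] = 95
paddr = 95 * 32 + 4 = 3044

Answer: 3044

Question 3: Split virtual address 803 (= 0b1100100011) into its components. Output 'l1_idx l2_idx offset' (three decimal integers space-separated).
vaddr = 803 = 0b1100100011
  top 3 bits -> l1_idx = 6
  next 2 bits -> l2_idx = 1
  bottom 5 bits -> offset = 3

Answer: 6 1 3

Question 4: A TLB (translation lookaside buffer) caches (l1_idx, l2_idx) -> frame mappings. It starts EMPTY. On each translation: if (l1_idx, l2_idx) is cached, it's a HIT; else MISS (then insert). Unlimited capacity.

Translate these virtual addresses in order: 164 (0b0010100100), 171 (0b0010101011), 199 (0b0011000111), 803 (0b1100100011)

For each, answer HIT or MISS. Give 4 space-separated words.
vaddr=164: (1,1) not in TLB -> MISS, insert
vaddr=171: (1,1) in TLB -> HIT
vaddr=199: (1,2) not in TLB -> MISS, insert
vaddr=803: (6,1) not in TLB -> MISS, insert

Answer: MISS HIT MISS MISS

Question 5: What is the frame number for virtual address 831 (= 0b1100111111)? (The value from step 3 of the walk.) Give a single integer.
Answer: 20

Derivation:
vaddr = 831: l1_idx=6, l2_idx=1
L1[6] = 0; L2[0][1] = 20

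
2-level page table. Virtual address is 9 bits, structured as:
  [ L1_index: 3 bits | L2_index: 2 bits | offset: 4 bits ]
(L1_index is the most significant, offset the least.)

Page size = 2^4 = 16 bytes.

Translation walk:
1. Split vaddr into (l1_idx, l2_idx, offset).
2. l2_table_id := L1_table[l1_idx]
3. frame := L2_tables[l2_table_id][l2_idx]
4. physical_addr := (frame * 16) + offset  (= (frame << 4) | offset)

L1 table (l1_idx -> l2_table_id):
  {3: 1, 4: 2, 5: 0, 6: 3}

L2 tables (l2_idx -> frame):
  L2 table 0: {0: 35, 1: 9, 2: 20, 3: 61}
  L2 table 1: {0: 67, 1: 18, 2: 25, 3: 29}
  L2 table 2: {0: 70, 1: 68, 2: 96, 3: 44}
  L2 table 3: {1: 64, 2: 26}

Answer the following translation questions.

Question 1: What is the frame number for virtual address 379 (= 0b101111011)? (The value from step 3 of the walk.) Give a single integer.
vaddr = 379: l1_idx=5, l2_idx=3
L1[5] = 0; L2[0][3] = 61

Answer: 61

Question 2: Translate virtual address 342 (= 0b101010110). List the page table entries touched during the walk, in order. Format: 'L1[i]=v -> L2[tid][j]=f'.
vaddr = 342 = 0b101010110
Split: l1_idx=5, l2_idx=1, offset=6

Answer: L1[5]=0 -> L2[0][1]=9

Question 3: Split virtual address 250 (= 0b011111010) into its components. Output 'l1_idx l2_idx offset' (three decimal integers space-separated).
Answer: 3 3 10

Derivation:
vaddr = 250 = 0b011111010
  top 3 bits -> l1_idx = 3
  next 2 bits -> l2_idx = 3
  bottom 4 bits -> offset = 10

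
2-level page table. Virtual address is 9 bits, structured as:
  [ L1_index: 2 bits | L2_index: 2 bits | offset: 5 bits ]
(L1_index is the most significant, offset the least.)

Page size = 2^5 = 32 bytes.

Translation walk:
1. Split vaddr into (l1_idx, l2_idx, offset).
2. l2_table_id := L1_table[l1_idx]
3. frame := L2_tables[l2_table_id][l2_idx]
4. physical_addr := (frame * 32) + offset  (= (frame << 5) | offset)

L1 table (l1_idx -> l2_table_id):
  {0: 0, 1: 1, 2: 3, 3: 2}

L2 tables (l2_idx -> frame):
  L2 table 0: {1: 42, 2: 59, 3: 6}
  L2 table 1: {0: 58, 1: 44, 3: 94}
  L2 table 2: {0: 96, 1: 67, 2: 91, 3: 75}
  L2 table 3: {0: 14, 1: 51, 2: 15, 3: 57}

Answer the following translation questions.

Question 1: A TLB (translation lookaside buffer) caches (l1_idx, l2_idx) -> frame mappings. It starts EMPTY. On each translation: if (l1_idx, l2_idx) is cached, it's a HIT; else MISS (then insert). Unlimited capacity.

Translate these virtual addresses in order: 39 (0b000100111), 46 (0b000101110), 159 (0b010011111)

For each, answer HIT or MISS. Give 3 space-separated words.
vaddr=39: (0,1) not in TLB -> MISS, insert
vaddr=46: (0,1) in TLB -> HIT
vaddr=159: (1,0) not in TLB -> MISS, insert

Answer: MISS HIT MISS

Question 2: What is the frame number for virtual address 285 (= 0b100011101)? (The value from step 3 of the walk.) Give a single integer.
vaddr = 285: l1_idx=2, l2_idx=0
L1[2] = 3; L2[3][0] = 14

Answer: 14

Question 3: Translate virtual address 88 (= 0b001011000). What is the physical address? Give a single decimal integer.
Answer: 1912

Derivation:
vaddr = 88 = 0b001011000
Split: l1_idx=0, l2_idx=2, offset=24
L1[0] = 0
L2[0][2] = 59
paddr = 59 * 32 + 24 = 1912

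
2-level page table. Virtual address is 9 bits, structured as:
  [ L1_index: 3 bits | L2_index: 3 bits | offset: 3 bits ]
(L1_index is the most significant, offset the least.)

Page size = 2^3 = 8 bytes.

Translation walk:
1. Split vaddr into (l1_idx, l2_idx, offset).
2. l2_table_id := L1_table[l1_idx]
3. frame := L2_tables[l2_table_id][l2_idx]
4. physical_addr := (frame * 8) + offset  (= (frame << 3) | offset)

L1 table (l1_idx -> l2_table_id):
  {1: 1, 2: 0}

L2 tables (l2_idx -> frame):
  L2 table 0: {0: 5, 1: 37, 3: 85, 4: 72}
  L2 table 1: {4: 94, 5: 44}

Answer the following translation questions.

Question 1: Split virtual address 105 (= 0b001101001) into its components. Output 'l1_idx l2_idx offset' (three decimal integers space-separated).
Answer: 1 5 1

Derivation:
vaddr = 105 = 0b001101001
  top 3 bits -> l1_idx = 1
  next 3 bits -> l2_idx = 5
  bottom 3 bits -> offset = 1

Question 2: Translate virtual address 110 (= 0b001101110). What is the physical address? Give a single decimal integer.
vaddr = 110 = 0b001101110
Split: l1_idx=1, l2_idx=5, offset=6
L1[1] = 1
L2[1][5] = 44
paddr = 44 * 8 + 6 = 358

Answer: 358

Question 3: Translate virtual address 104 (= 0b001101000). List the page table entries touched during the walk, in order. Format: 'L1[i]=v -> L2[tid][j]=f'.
vaddr = 104 = 0b001101000
Split: l1_idx=1, l2_idx=5, offset=0

Answer: L1[1]=1 -> L2[1][5]=44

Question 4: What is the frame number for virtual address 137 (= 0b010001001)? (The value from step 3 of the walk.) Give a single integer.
Answer: 37

Derivation:
vaddr = 137: l1_idx=2, l2_idx=1
L1[2] = 0; L2[0][1] = 37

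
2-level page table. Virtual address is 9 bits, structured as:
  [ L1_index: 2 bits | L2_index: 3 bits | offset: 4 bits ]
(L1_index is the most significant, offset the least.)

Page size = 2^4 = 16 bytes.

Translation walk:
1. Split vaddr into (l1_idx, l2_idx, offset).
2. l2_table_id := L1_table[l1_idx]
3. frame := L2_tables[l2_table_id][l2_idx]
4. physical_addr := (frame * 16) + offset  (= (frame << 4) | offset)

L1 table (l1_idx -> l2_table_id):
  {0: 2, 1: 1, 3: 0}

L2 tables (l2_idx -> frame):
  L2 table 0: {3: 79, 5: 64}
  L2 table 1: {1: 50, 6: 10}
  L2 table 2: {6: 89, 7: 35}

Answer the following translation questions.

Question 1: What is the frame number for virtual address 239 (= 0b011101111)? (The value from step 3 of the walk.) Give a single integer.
vaddr = 239: l1_idx=1, l2_idx=6
L1[1] = 1; L2[1][6] = 10

Answer: 10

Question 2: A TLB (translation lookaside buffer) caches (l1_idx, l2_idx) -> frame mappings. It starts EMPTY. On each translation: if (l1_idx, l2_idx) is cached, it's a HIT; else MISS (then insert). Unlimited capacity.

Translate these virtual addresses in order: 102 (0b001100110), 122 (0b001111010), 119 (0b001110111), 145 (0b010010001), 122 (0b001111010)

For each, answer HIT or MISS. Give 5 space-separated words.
Answer: MISS MISS HIT MISS HIT

Derivation:
vaddr=102: (0,6) not in TLB -> MISS, insert
vaddr=122: (0,7) not in TLB -> MISS, insert
vaddr=119: (0,7) in TLB -> HIT
vaddr=145: (1,1) not in TLB -> MISS, insert
vaddr=122: (0,7) in TLB -> HIT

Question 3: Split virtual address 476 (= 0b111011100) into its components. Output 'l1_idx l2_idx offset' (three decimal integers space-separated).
Answer: 3 5 12

Derivation:
vaddr = 476 = 0b111011100
  top 2 bits -> l1_idx = 3
  next 3 bits -> l2_idx = 5
  bottom 4 bits -> offset = 12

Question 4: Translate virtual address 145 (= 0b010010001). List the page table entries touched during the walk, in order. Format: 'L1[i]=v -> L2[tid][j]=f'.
Answer: L1[1]=1 -> L2[1][1]=50

Derivation:
vaddr = 145 = 0b010010001
Split: l1_idx=1, l2_idx=1, offset=1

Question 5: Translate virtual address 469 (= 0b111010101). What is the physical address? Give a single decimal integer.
vaddr = 469 = 0b111010101
Split: l1_idx=3, l2_idx=5, offset=5
L1[3] = 0
L2[0][5] = 64
paddr = 64 * 16 + 5 = 1029

Answer: 1029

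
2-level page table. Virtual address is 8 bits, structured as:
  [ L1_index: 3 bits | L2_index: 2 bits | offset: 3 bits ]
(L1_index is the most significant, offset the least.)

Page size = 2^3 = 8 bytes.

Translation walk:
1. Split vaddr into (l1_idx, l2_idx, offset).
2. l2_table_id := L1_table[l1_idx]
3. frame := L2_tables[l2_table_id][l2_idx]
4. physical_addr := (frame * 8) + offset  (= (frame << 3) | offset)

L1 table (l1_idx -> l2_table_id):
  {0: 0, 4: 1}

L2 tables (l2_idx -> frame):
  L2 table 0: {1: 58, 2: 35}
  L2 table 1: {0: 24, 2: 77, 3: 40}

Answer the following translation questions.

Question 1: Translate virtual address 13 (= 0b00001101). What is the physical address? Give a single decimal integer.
vaddr = 13 = 0b00001101
Split: l1_idx=0, l2_idx=1, offset=5
L1[0] = 0
L2[0][1] = 58
paddr = 58 * 8 + 5 = 469

Answer: 469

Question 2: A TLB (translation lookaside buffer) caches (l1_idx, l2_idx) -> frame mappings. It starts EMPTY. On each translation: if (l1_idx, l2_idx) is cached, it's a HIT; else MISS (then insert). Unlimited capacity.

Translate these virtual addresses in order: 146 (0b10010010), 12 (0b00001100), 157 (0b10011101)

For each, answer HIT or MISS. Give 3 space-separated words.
vaddr=146: (4,2) not in TLB -> MISS, insert
vaddr=12: (0,1) not in TLB -> MISS, insert
vaddr=157: (4,3) not in TLB -> MISS, insert

Answer: MISS MISS MISS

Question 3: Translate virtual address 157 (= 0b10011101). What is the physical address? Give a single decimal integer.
Answer: 325

Derivation:
vaddr = 157 = 0b10011101
Split: l1_idx=4, l2_idx=3, offset=5
L1[4] = 1
L2[1][3] = 40
paddr = 40 * 8 + 5 = 325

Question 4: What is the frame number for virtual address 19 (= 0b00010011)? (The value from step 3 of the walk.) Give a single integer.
Answer: 35

Derivation:
vaddr = 19: l1_idx=0, l2_idx=2
L1[0] = 0; L2[0][2] = 35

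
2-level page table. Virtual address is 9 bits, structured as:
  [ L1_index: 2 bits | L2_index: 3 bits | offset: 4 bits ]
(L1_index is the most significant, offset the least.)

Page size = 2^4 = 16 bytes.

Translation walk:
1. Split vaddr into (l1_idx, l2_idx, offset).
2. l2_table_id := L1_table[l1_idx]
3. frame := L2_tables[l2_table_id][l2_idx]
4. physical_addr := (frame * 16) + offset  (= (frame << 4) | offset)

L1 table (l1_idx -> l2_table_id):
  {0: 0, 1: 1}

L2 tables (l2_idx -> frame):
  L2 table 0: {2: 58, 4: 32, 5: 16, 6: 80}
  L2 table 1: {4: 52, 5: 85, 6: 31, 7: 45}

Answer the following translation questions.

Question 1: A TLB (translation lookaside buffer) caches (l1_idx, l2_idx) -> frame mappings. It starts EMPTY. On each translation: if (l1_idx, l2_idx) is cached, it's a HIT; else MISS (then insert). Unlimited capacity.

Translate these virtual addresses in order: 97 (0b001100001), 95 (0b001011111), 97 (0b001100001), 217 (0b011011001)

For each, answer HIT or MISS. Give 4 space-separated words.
vaddr=97: (0,6) not in TLB -> MISS, insert
vaddr=95: (0,5) not in TLB -> MISS, insert
vaddr=97: (0,6) in TLB -> HIT
vaddr=217: (1,5) not in TLB -> MISS, insert

Answer: MISS MISS HIT MISS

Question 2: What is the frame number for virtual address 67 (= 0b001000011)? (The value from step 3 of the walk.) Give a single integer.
Answer: 32

Derivation:
vaddr = 67: l1_idx=0, l2_idx=4
L1[0] = 0; L2[0][4] = 32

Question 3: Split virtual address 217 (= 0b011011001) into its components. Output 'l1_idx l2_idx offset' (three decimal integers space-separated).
Answer: 1 5 9

Derivation:
vaddr = 217 = 0b011011001
  top 2 bits -> l1_idx = 1
  next 3 bits -> l2_idx = 5
  bottom 4 bits -> offset = 9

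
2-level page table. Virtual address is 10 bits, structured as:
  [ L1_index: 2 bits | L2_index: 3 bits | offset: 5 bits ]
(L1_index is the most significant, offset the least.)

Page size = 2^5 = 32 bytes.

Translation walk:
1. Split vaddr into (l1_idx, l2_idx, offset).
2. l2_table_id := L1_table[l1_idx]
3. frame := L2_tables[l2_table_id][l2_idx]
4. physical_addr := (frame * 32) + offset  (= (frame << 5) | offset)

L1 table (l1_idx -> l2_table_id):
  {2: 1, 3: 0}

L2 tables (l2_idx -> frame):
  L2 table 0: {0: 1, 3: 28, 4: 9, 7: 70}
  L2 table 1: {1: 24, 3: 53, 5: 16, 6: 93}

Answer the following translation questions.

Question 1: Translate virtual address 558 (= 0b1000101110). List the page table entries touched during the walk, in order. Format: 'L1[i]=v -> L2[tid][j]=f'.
vaddr = 558 = 0b1000101110
Split: l1_idx=2, l2_idx=1, offset=14

Answer: L1[2]=1 -> L2[1][1]=24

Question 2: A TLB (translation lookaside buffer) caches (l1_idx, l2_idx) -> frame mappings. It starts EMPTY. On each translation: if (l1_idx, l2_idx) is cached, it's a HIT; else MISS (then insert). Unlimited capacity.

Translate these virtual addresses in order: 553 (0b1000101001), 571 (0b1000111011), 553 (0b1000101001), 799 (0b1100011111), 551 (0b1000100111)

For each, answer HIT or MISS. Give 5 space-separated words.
vaddr=553: (2,1) not in TLB -> MISS, insert
vaddr=571: (2,1) in TLB -> HIT
vaddr=553: (2,1) in TLB -> HIT
vaddr=799: (3,0) not in TLB -> MISS, insert
vaddr=551: (2,1) in TLB -> HIT

Answer: MISS HIT HIT MISS HIT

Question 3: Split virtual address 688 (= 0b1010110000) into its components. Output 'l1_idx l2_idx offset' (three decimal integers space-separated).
Answer: 2 5 16

Derivation:
vaddr = 688 = 0b1010110000
  top 2 bits -> l1_idx = 2
  next 3 bits -> l2_idx = 5
  bottom 5 bits -> offset = 16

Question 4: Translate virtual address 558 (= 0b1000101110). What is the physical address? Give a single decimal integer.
vaddr = 558 = 0b1000101110
Split: l1_idx=2, l2_idx=1, offset=14
L1[2] = 1
L2[1][1] = 24
paddr = 24 * 32 + 14 = 782

Answer: 782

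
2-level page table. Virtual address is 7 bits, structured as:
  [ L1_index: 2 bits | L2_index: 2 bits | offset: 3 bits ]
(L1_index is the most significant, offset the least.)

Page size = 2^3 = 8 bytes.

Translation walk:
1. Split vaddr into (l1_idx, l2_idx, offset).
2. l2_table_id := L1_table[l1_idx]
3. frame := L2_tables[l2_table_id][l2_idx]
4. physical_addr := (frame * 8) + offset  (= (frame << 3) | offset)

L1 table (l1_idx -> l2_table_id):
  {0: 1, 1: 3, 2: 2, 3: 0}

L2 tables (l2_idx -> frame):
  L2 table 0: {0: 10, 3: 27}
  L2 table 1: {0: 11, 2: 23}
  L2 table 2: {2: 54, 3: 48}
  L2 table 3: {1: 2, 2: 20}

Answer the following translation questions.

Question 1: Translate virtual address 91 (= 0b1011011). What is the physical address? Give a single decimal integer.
Answer: 387

Derivation:
vaddr = 91 = 0b1011011
Split: l1_idx=2, l2_idx=3, offset=3
L1[2] = 2
L2[2][3] = 48
paddr = 48 * 8 + 3 = 387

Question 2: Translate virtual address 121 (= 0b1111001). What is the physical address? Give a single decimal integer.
vaddr = 121 = 0b1111001
Split: l1_idx=3, l2_idx=3, offset=1
L1[3] = 0
L2[0][3] = 27
paddr = 27 * 8 + 1 = 217

Answer: 217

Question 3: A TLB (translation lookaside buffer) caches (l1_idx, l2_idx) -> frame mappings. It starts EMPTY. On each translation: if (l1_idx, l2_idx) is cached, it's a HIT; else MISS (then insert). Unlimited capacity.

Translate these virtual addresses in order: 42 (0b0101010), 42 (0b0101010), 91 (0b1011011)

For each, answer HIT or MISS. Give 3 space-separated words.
vaddr=42: (1,1) not in TLB -> MISS, insert
vaddr=42: (1,1) in TLB -> HIT
vaddr=91: (2,3) not in TLB -> MISS, insert

Answer: MISS HIT MISS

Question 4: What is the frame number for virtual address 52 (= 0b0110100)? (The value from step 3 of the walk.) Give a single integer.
Answer: 20

Derivation:
vaddr = 52: l1_idx=1, l2_idx=2
L1[1] = 3; L2[3][2] = 20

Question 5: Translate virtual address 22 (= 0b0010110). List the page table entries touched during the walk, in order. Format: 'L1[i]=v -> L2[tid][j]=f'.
vaddr = 22 = 0b0010110
Split: l1_idx=0, l2_idx=2, offset=6

Answer: L1[0]=1 -> L2[1][2]=23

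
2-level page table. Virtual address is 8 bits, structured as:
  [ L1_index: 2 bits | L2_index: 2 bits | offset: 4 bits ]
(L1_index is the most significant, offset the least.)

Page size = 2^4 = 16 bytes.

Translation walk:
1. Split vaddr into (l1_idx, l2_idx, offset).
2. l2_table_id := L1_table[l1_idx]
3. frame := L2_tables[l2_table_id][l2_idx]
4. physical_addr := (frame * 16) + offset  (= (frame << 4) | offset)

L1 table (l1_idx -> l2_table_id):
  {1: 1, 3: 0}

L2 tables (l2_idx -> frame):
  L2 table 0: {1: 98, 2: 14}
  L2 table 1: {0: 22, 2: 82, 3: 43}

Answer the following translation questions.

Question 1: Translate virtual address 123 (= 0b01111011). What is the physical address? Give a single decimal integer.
Answer: 699

Derivation:
vaddr = 123 = 0b01111011
Split: l1_idx=1, l2_idx=3, offset=11
L1[1] = 1
L2[1][3] = 43
paddr = 43 * 16 + 11 = 699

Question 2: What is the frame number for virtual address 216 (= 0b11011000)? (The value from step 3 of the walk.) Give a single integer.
vaddr = 216: l1_idx=3, l2_idx=1
L1[3] = 0; L2[0][1] = 98

Answer: 98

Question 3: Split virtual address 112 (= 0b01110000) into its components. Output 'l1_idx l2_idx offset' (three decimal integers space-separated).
vaddr = 112 = 0b01110000
  top 2 bits -> l1_idx = 1
  next 2 bits -> l2_idx = 3
  bottom 4 bits -> offset = 0

Answer: 1 3 0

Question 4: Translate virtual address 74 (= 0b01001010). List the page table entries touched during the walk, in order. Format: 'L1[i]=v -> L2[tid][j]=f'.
vaddr = 74 = 0b01001010
Split: l1_idx=1, l2_idx=0, offset=10

Answer: L1[1]=1 -> L2[1][0]=22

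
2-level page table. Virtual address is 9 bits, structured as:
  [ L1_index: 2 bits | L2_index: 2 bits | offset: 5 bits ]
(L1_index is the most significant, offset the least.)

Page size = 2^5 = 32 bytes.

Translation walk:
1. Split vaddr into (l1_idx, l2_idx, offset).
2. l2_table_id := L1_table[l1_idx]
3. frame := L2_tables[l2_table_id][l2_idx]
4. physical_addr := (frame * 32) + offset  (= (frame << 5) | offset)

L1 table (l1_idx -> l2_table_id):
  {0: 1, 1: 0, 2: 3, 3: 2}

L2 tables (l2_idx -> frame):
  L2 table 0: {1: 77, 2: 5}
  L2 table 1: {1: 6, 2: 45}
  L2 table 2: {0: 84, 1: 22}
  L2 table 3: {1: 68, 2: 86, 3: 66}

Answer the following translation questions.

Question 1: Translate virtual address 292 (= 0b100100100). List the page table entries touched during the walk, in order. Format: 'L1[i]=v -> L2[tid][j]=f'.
vaddr = 292 = 0b100100100
Split: l1_idx=2, l2_idx=1, offset=4

Answer: L1[2]=3 -> L2[3][1]=68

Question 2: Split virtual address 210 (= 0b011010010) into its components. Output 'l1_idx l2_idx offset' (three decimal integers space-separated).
Answer: 1 2 18

Derivation:
vaddr = 210 = 0b011010010
  top 2 bits -> l1_idx = 1
  next 2 bits -> l2_idx = 2
  bottom 5 bits -> offset = 18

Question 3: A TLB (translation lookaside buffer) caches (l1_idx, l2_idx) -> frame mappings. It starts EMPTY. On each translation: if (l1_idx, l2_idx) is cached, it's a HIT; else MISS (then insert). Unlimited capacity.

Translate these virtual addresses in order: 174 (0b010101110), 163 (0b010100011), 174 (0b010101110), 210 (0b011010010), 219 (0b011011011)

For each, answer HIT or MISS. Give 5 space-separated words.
Answer: MISS HIT HIT MISS HIT

Derivation:
vaddr=174: (1,1) not in TLB -> MISS, insert
vaddr=163: (1,1) in TLB -> HIT
vaddr=174: (1,1) in TLB -> HIT
vaddr=210: (1,2) not in TLB -> MISS, insert
vaddr=219: (1,2) in TLB -> HIT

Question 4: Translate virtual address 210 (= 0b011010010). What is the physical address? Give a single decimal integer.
vaddr = 210 = 0b011010010
Split: l1_idx=1, l2_idx=2, offset=18
L1[1] = 0
L2[0][2] = 5
paddr = 5 * 32 + 18 = 178

Answer: 178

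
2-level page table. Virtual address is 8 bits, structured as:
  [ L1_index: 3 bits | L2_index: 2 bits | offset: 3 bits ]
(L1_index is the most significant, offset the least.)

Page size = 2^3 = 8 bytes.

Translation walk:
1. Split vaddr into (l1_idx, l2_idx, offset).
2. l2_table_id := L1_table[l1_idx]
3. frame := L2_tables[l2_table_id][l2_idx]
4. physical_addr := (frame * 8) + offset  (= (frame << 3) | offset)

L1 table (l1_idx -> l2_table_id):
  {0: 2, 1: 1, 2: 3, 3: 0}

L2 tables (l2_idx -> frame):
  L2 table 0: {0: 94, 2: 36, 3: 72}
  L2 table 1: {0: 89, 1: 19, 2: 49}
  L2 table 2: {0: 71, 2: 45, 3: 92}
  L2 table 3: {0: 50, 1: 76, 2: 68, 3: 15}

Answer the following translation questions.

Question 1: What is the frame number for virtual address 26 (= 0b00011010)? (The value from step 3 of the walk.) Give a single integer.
Answer: 92

Derivation:
vaddr = 26: l1_idx=0, l2_idx=3
L1[0] = 2; L2[2][3] = 92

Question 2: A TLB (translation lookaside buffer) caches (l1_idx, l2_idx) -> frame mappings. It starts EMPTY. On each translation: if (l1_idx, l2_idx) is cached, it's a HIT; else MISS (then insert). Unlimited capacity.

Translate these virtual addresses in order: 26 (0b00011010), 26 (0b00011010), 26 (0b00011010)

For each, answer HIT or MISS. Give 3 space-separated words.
vaddr=26: (0,3) not in TLB -> MISS, insert
vaddr=26: (0,3) in TLB -> HIT
vaddr=26: (0,3) in TLB -> HIT

Answer: MISS HIT HIT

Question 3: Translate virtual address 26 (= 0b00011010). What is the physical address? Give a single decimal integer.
Answer: 738

Derivation:
vaddr = 26 = 0b00011010
Split: l1_idx=0, l2_idx=3, offset=2
L1[0] = 2
L2[2][3] = 92
paddr = 92 * 8 + 2 = 738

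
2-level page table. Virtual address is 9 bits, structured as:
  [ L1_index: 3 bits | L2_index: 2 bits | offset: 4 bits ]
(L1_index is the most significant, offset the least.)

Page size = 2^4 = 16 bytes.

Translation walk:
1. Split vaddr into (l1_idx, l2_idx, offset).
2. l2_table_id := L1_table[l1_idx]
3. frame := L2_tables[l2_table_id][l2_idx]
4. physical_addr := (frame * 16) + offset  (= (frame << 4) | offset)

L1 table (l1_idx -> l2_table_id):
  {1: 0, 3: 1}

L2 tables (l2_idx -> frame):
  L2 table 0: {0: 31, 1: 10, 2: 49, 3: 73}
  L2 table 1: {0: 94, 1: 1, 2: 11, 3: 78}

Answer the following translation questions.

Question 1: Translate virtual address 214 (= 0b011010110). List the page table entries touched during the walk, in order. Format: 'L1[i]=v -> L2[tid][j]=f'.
Answer: L1[3]=1 -> L2[1][1]=1

Derivation:
vaddr = 214 = 0b011010110
Split: l1_idx=3, l2_idx=1, offset=6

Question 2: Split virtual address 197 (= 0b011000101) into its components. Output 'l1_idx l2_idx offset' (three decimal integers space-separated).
Answer: 3 0 5

Derivation:
vaddr = 197 = 0b011000101
  top 3 bits -> l1_idx = 3
  next 2 bits -> l2_idx = 0
  bottom 4 bits -> offset = 5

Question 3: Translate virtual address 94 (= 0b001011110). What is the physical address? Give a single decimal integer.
vaddr = 94 = 0b001011110
Split: l1_idx=1, l2_idx=1, offset=14
L1[1] = 0
L2[0][1] = 10
paddr = 10 * 16 + 14 = 174

Answer: 174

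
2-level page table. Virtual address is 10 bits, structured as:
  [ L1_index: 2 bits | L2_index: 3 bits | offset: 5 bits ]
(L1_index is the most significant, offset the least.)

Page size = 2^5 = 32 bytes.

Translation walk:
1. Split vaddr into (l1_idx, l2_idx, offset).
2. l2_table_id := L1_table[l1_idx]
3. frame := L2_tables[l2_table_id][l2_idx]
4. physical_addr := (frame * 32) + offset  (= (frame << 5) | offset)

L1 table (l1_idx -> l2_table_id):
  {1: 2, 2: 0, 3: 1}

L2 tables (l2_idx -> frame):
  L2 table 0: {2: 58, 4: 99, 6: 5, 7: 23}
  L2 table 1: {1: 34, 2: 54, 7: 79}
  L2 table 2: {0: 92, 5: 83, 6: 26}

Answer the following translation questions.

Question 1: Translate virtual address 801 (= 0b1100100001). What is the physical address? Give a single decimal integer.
vaddr = 801 = 0b1100100001
Split: l1_idx=3, l2_idx=1, offset=1
L1[3] = 1
L2[1][1] = 34
paddr = 34 * 32 + 1 = 1089

Answer: 1089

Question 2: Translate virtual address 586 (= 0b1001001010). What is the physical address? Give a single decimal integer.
Answer: 1866

Derivation:
vaddr = 586 = 0b1001001010
Split: l1_idx=2, l2_idx=2, offset=10
L1[2] = 0
L2[0][2] = 58
paddr = 58 * 32 + 10 = 1866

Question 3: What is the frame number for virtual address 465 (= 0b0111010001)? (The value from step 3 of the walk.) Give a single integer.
vaddr = 465: l1_idx=1, l2_idx=6
L1[1] = 2; L2[2][6] = 26

Answer: 26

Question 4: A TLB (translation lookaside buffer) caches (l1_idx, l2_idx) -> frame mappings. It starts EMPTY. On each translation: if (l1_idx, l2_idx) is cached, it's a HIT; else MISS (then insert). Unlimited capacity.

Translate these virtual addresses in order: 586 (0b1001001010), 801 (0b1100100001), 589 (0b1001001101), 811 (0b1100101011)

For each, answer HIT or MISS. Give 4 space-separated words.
vaddr=586: (2,2) not in TLB -> MISS, insert
vaddr=801: (3,1) not in TLB -> MISS, insert
vaddr=589: (2,2) in TLB -> HIT
vaddr=811: (3,1) in TLB -> HIT

Answer: MISS MISS HIT HIT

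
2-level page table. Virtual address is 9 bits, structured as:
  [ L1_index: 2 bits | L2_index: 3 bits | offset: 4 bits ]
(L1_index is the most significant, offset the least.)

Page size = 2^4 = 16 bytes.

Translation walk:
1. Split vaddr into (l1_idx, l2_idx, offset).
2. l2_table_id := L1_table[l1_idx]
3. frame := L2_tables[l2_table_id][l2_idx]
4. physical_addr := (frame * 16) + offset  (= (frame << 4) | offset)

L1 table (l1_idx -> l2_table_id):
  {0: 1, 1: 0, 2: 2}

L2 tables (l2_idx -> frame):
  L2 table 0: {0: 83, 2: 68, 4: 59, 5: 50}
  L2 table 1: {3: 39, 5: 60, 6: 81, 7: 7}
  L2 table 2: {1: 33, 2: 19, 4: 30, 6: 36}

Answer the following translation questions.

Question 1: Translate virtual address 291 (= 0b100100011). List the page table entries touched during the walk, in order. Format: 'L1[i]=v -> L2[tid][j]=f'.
Answer: L1[2]=2 -> L2[2][2]=19

Derivation:
vaddr = 291 = 0b100100011
Split: l1_idx=2, l2_idx=2, offset=3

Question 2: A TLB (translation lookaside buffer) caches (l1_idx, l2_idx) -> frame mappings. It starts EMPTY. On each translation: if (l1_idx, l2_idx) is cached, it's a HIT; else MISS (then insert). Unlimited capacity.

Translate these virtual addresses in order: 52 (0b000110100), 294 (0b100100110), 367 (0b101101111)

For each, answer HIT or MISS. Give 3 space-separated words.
Answer: MISS MISS MISS

Derivation:
vaddr=52: (0,3) not in TLB -> MISS, insert
vaddr=294: (2,2) not in TLB -> MISS, insert
vaddr=367: (2,6) not in TLB -> MISS, insert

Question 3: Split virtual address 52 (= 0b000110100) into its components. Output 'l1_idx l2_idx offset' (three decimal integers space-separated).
vaddr = 52 = 0b000110100
  top 2 bits -> l1_idx = 0
  next 3 bits -> l2_idx = 3
  bottom 4 bits -> offset = 4

Answer: 0 3 4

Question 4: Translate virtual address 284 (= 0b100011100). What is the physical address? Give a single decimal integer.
vaddr = 284 = 0b100011100
Split: l1_idx=2, l2_idx=1, offset=12
L1[2] = 2
L2[2][1] = 33
paddr = 33 * 16 + 12 = 540

Answer: 540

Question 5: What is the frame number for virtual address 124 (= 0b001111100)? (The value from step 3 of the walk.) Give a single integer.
vaddr = 124: l1_idx=0, l2_idx=7
L1[0] = 1; L2[1][7] = 7

Answer: 7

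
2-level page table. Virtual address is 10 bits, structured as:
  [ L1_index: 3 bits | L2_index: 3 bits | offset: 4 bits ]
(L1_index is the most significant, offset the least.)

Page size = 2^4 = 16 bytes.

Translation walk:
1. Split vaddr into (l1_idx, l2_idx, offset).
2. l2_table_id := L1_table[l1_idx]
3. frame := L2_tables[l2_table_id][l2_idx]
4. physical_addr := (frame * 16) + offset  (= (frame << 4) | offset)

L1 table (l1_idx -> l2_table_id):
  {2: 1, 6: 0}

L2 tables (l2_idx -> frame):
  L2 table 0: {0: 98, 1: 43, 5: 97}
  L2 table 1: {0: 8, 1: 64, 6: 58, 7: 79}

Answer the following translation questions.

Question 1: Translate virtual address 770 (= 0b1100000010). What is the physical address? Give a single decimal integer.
Answer: 1570

Derivation:
vaddr = 770 = 0b1100000010
Split: l1_idx=6, l2_idx=0, offset=2
L1[6] = 0
L2[0][0] = 98
paddr = 98 * 16 + 2 = 1570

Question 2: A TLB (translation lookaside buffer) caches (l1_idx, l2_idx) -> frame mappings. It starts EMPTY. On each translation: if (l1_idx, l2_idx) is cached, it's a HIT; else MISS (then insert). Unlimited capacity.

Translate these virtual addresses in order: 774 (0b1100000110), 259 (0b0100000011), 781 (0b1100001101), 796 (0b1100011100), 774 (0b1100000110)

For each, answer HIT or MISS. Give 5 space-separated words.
Answer: MISS MISS HIT MISS HIT

Derivation:
vaddr=774: (6,0) not in TLB -> MISS, insert
vaddr=259: (2,0) not in TLB -> MISS, insert
vaddr=781: (6,0) in TLB -> HIT
vaddr=796: (6,1) not in TLB -> MISS, insert
vaddr=774: (6,0) in TLB -> HIT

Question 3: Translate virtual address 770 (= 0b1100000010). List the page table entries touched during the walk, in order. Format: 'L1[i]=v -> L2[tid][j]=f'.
Answer: L1[6]=0 -> L2[0][0]=98

Derivation:
vaddr = 770 = 0b1100000010
Split: l1_idx=6, l2_idx=0, offset=2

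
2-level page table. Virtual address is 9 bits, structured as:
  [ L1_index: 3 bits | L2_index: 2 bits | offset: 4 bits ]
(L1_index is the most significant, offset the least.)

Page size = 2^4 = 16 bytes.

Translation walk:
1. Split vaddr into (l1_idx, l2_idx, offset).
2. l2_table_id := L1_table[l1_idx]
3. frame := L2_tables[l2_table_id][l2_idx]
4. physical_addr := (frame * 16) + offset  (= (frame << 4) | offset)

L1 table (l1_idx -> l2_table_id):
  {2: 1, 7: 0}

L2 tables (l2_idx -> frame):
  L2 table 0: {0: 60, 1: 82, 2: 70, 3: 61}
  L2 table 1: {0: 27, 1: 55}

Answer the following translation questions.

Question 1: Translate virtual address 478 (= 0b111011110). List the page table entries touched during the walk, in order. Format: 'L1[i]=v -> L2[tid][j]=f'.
Answer: L1[7]=0 -> L2[0][1]=82

Derivation:
vaddr = 478 = 0b111011110
Split: l1_idx=7, l2_idx=1, offset=14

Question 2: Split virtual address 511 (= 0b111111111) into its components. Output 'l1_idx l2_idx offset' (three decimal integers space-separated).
Answer: 7 3 15

Derivation:
vaddr = 511 = 0b111111111
  top 3 bits -> l1_idx = 7
  next 2 bits -> l2_idx = 3
  bottom 4 bits -> offset = 15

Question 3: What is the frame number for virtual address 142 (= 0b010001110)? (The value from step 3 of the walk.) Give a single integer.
Answer: 27

Derivation:
vaddr = 142: l1_idx=2, l2_idx=0
L1[2] = 1; L2[1][0] = 27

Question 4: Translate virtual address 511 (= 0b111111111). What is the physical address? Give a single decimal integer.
Answer: 991

Derivation:
vaddr = 511 = 0b111111111
Split: l1_idx=7, l2_idx=3, offset=15
L1[7] = 0
L2[0][3] = 61
paddr = 61 * 16 + 15 = 991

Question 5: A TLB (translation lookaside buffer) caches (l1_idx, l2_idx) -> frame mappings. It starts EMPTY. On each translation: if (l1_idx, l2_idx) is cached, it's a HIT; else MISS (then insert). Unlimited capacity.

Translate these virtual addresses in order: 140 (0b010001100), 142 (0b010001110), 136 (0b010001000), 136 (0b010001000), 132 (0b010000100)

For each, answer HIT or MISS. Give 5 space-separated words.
vaddr=140: (2,0) not in TLB -> MISS, insert
vaddr=142: (2,0) in TLB -> HIT
vaddr=136: (2,0) in TLB -> HIT
vaddr=136: (2,0) in TLB -> HIT
vaddr=132: (2,0) in TLB -> HIT

Answer: MISS HIT HIT HIT HIT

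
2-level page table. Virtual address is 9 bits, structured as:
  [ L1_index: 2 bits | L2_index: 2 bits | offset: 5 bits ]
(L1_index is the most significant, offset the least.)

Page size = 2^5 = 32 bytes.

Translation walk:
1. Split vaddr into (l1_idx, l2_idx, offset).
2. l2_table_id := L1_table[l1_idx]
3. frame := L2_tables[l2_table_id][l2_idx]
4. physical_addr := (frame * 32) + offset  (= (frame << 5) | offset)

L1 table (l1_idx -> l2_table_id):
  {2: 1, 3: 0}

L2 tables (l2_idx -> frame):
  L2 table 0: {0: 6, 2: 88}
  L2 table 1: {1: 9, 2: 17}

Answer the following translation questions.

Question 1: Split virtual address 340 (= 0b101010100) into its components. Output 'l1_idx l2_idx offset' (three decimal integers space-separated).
vaddr = 340 = 0b101010100
  top 2 bits -> l1_idx = 2
  next 2 bits -> l2_idx = 2
  bottom 5 bits -> offset = 20

Answer: 2 2 20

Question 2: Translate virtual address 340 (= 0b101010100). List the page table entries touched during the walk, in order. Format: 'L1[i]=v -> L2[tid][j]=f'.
vaddr = 340 = 0b101010100
Split: l1_idx=2, l2_idx=2, offset=20

Answer: L1[2]=1 -> L2[1][2]=17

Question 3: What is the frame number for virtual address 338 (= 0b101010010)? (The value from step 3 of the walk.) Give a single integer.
Answer: 17

Derivation:
vaddr = 338: l1_idx=2, l2_idx=2
L1[2] = 1; L2[1][2] = 17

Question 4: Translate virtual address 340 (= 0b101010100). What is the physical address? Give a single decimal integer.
Answer: 564

Derivation:
vaddr = 340 = 0b101010100
Split: l1_idx=2, l2_idx=2, offset=20
L1[2] = 1
L2[1][2] = 17
paddr = 17 * 32 + 20 = 564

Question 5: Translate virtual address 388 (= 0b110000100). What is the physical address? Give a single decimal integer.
vaddr = 388 = 0b110000100
Split: l1_idx=3, l2_idx=0, offset=4
L1[3] = 0
L2[0][0] = 6
paddr = 6 * 32 + 4 = 196

Answer: 196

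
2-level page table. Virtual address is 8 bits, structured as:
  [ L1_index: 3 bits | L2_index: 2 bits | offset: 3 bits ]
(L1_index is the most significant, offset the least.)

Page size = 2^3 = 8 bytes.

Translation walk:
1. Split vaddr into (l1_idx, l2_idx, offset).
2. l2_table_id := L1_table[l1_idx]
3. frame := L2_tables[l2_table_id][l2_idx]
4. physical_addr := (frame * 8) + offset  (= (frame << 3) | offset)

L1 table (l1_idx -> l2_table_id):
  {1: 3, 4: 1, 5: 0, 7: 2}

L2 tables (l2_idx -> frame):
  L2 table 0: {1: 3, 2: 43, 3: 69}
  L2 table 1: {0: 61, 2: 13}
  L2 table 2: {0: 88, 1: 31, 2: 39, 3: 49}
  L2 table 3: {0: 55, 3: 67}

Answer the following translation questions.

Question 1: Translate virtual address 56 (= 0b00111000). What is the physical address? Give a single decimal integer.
Answer: 536

Derivation:
vaddr = 56 = 0b00111000
Split: l1_idx=1, l2_idx=3, offset=0
L1[1] = 3
L2[3][3] = 67
paddr = 67 * 8 + 0 = 536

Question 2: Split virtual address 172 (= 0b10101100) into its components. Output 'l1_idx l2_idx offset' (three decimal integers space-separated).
Answer: 5 1 4

Derivation:
vaddr = 172 = 0b10101100
  top 3 bits -> l1_idx = 5
  next 2 bits -> l2_idx = 1
  bottom 3 bits -> offset = 4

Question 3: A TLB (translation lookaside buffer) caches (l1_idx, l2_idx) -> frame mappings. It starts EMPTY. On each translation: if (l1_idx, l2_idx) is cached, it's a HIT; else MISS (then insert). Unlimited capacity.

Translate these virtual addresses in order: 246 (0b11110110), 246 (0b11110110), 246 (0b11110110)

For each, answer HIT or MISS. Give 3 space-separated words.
Answer: MISS HIT HIT

Derivation:
vaddr=246: (7,2) not in TLB -> MISS, insert
vaddr=246: (7,2) in TLB -> HIT
vaddr=246: (7,2) in TLB -> HIT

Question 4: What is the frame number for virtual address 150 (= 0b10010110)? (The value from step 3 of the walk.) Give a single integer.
vaddr = 150: l1_idx=4, l2_idx=2
L1[4] = 1; L2[1][2] = 13

Answer: 13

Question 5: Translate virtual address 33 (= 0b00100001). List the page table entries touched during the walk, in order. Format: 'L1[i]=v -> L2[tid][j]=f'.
Answer: L1[1]=3 -> L2[3][0]=55

Derivation:
vaddr = 33 = 0b00100001
Split: l1_idx=1, l2_idx=0, offset=1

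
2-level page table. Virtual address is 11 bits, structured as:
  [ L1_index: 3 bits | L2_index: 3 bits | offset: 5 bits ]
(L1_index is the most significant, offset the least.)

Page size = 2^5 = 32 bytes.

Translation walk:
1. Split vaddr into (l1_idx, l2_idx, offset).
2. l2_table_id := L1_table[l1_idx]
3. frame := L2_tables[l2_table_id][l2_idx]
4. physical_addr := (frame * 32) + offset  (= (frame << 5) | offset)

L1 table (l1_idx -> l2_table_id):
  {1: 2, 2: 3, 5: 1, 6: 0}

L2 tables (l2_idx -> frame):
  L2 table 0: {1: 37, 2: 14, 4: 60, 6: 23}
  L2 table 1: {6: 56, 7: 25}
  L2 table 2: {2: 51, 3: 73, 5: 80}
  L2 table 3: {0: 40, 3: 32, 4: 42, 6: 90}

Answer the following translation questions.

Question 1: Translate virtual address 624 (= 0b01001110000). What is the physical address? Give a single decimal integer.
Answer: 1040

Derivation:
vaddr = 624 = 0b01001110000
Split: l1_idx=2, l2_idx=3, offset=16
L1[2] = 3
L2[3][3] = 32
paddr = 32 * 32 + 16 = 1040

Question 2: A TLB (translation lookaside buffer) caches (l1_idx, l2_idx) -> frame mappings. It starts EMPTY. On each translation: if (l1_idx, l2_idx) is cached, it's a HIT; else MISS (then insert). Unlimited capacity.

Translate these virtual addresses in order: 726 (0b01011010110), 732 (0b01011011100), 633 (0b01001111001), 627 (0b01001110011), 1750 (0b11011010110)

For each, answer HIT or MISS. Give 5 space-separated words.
vaddr=726: (2,6) not in TLB -> MISS, insert
vaddr=732: (2,6) in TLB -> HIT
vaddr=633: (2,3) not in TLB -> MISS, insert
vaddr=627: (2,3) in TLB -> HIT
vaddr=1750: (6,6) not in TLB -> MISS, insert

Answer: MISS HIT MISS HIT MISS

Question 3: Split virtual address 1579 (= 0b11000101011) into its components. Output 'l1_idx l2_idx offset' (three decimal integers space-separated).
Answer: 6 1 11

Derivation:
vaddr = 1579 = 0b11000101011
  top 3 bits -> l1_idx = 6
  next 3 bits -> l2_idx = 1
  bottom 5 bits -> offset = 11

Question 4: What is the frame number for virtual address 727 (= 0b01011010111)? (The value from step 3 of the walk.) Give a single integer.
vaddr = 727: l1_idx=2, l2_idx=6
L1[2] = 3; L2[3][6] = 90

Answer: 90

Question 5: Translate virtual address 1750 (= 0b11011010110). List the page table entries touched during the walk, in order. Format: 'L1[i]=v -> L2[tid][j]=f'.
Answer: L1[6]=0 -> L2[0][6]=23

Derivation:
vaddr = 1750 = 0b11011010110
Split: l1_idx=6, l2_idx=6, offset=22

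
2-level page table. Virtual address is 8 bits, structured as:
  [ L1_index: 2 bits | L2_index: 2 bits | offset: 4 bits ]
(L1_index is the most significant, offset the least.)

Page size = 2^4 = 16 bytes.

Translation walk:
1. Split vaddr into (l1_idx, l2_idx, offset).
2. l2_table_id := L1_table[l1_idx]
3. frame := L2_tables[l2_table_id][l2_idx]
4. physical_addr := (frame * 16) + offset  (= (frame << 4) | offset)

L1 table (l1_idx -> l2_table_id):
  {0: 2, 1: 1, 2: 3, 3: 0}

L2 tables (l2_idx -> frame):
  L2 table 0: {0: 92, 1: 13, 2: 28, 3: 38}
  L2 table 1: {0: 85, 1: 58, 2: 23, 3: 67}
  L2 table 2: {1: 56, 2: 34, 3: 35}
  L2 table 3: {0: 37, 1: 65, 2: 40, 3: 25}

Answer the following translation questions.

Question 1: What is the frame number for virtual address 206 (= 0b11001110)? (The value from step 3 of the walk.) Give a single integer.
vaddr = 206: l1_idx=3, l2_idx=0
L1[3] = 0; L2[0][0] = 92

Answer: 92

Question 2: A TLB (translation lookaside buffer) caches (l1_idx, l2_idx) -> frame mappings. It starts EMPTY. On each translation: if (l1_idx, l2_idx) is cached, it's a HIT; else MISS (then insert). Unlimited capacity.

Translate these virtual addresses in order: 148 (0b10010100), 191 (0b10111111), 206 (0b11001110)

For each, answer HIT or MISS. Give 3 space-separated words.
vaddr=148: (2,1) not in TLB -> MISS, insert
vaddr=191: (2,3) not in TLB -> MISS, insert
vaddr=206: (3,0) not in TLB -> MISS, insert

Answer: MISS MISS MISS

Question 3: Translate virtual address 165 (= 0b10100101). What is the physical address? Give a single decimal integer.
Answer: 645

Derivation:
vaddr = 165 = 0b10100101
Split: l1_idx=2, l2_idx=2, offset=5
L1[2] = 3
L2[3][2] = 40
paddr = 40 * 16 + 5 = 645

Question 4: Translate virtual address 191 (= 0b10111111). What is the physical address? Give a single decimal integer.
Answer: 415

Derivation:
vaddr = 191 = 0b10111111
Split: l1_idx=2, l2_idx=3, offset=15
L1[2] = 3
L2[3][3] = 25
paddr = 25 * 16 + 15 = 415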